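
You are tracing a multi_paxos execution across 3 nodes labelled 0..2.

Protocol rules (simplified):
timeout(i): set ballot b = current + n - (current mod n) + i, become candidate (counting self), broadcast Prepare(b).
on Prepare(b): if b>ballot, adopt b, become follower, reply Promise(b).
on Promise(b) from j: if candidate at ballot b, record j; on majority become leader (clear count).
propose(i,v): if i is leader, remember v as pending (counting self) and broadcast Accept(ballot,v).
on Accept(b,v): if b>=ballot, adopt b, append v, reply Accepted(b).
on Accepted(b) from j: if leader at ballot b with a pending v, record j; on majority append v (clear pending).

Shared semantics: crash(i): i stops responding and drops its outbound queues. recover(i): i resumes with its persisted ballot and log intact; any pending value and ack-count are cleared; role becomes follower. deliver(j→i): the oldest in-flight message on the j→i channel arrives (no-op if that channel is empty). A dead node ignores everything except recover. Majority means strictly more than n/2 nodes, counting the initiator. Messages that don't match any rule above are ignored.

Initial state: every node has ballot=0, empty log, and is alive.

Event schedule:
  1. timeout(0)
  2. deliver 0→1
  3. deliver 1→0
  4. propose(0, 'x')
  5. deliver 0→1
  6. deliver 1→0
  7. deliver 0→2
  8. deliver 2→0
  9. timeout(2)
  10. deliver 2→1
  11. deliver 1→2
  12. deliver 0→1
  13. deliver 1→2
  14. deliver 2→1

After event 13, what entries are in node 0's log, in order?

e1 timeout(0): 0[cand,b=3,-]
e2 deliver 0→1: 1[foll,b=3,-]
e3 deliver 1→0: 0[lead,b=3,-]
e4 propose(0,'x'): ·
e5 deliver 0→1: 1[foll,b=3,x]
e6 deliver 1→0: 0[lead,b=3,x]
e7 deliver 0→2: 2[foll,b=3,-]
e8 deliver 2→0: ·
e9 timeout(2): 2[cand,b=8,-]
e10 deliver 2→1: 1[foll,b=8,x]
e11 deliver 1→2: 2[lead,b=8,-]
e12 deliver 0→1: ·
e13 deliver 1→2: ·

x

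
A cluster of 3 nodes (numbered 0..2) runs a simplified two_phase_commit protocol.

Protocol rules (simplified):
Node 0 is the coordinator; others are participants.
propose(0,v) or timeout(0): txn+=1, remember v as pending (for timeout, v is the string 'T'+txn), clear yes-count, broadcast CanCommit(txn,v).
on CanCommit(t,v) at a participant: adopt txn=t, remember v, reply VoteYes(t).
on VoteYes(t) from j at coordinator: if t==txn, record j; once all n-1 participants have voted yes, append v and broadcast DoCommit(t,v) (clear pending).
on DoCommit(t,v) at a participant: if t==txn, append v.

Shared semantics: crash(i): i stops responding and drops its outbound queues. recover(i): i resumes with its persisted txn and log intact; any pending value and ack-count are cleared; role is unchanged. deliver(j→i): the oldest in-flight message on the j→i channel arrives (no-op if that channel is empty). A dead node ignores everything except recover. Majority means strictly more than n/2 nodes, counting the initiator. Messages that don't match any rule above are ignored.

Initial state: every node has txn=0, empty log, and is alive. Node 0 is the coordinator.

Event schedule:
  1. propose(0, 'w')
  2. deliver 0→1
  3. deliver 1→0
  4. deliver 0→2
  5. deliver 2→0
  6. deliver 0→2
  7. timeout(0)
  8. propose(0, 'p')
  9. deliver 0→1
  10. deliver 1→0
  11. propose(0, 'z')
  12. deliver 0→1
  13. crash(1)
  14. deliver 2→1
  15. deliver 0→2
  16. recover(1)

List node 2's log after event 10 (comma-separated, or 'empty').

1. propose(0,'w'):  <0:coor t1 ->
2. deliver 0→1:  <1:part t1 ->
3. deliver 1→0:  nop
4. deliver 0→2:  <2:part t1 ->
5. deliver 2→0:  <0:coor t1 w>
6. deliver 0→2:  <2:part t1 w>
7. timeout(0):  <0:coor t2 w>
8. propose(0,'p'):  <0:coor t3 w>
9. deliver 0→1:  <1:part t1 w>
10. deliver 1→0:  nop

w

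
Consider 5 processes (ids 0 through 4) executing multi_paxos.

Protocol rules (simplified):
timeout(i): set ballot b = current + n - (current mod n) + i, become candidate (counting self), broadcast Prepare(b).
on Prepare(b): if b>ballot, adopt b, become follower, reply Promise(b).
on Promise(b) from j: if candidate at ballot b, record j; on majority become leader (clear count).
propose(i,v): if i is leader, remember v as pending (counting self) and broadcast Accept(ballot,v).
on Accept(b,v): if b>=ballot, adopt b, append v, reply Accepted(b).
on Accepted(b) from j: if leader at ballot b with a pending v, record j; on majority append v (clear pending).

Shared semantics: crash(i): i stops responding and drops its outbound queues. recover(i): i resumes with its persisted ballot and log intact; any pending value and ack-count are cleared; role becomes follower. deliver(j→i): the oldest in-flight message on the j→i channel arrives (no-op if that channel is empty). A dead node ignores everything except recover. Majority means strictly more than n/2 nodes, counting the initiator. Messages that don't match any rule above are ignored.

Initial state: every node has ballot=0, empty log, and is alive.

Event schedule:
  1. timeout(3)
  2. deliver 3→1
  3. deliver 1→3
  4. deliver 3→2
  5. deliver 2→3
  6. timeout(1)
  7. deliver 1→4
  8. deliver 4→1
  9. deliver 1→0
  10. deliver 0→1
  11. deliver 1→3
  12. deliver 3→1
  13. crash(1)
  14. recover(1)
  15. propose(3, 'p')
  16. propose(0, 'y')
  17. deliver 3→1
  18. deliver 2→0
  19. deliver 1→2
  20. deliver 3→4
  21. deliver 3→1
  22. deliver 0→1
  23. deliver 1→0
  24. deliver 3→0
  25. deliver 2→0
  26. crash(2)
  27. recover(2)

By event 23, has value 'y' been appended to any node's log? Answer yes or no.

no

e1 timeout(3): 3[cand,b=8,-]
e2 deliver 3→1: 1[foll,b=8,-]
e3 deliver 1→3: ·
e4 deliver 3→2: 2[foll,b=8,-]
e5 deliver 2→3: 3[lead,b=8,-]
e6 timeout(1): 1[cand,b=11,-]
e7 deliver 1→4: 4[foll,b=11,-]
e8 deliver 4→1: ·
e9 deliver 1→0: 0[foll,b=11,-]
e10 deliver 0→1: 1[lead,b=11,-]
e11 deliver 1→3: 3[foll,b=11,-]
e12 deliver 3→1: ·
e13 crash(1): 1[✗lead,b=11,-]
e14 recover(1): 1[foll,b=11,-]
e15 propose(3,'p'): ·
e16 propose(0,'y'): ·
e17 deliver 3→1: ·
e18 deliver 2→0: ·
e19 deliver 1→2: ·
e20 deliver 3→4: ·
e21 deliver 3→1: ·
e22 deliver 0→1: ·
e23 deliver 1→0: ·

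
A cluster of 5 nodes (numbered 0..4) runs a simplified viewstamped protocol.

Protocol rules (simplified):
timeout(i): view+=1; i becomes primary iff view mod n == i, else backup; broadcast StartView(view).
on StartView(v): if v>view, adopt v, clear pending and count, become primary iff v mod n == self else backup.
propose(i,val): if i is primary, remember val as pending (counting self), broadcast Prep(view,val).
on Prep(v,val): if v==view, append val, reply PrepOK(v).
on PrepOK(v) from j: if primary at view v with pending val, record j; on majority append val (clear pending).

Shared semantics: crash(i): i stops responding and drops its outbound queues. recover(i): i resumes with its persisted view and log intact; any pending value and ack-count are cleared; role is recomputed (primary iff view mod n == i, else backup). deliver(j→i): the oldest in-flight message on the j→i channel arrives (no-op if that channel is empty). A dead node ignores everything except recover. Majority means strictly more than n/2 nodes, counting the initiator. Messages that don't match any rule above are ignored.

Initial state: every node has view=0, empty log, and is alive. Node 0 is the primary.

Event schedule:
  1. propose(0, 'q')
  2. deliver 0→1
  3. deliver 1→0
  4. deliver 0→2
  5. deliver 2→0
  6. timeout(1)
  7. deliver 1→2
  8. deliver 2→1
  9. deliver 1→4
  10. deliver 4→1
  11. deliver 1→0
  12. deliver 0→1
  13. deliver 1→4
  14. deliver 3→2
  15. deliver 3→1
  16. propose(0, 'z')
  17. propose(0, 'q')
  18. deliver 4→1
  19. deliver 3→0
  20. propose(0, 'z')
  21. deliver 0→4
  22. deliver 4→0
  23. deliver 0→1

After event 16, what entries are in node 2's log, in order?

q

step 1 propose(0,'q'): —
step 2 deliver 0→1: 1={back,v=0,log=q}
step 3 deliver 1→0: —
step 4 deliver 0→2: 2={back,v=0,log=q}
step 5 deliver 2→0: 0={prim,v=0,log=q}
step 6 timeout(1): 1={prim,v=1,log=q}
step 7 deliver 1→2: 2={back,v=1,log=q}
step 8 deliver 2→1: —
step 9 deliver 1→4: 4={back,v=1,log=-}
step 10 deliver 4→1: —
step 11 deliver 1→0: 0={back,v=1,log=q}
step 12 deliver 0→1: —
step 13 deliver 1→4: —
step 14 deliver 3→2: —
step 15 deliver 3→1: —
step 16 propose(0,'z'): —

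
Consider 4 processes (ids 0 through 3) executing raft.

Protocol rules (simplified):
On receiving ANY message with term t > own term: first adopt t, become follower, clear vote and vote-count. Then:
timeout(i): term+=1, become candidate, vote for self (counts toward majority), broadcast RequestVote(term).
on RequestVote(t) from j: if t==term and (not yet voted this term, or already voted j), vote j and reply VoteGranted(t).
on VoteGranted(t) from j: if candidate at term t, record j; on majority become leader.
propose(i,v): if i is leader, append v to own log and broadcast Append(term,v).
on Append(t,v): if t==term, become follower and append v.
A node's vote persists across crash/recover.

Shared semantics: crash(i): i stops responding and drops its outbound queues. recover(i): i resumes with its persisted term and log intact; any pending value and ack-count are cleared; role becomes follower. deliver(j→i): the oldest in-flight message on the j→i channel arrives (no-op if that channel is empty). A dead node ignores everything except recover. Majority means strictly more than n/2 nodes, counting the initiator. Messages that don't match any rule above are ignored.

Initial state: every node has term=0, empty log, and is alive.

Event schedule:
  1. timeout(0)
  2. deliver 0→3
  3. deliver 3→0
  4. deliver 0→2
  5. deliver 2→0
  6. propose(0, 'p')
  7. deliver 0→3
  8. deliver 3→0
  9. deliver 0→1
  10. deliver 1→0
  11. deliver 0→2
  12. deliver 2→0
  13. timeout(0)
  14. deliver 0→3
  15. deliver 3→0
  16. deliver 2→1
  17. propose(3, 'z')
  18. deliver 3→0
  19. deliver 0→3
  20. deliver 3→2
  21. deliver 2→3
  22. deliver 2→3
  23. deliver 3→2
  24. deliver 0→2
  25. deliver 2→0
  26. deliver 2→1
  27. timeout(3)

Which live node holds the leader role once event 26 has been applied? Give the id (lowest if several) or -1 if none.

0

after 1 — timeout(0): n0:cand/t1/[-]
after 2 — deliver 0→3: n3:foll/t1/[-]
after 3 — deliver 3→0: ·
after 4 — deliver 0→2: n2:foll/t1/[-]
after 5 — deliver 2→0: n0:lead/t1/[-]
after 6 — propose(0,'p'): n0:lead/t1/[p]
after 7 — deliver 0→3: n3:foll/t1/[p]
after 8 — deliver 3→0: ·
after 9 — deliver 0→1: n1:foll/t1/[-]
after 10 — deliver 1→0: ·
after 11 — deliver 0→2: n2:foll/t1/[p]
after 12 — deliver 2→0: ·
after 13 — timeout(0): n0:cand/t2/[p]
after 14 — deliver 0→3: n3:foll/t2/[p]
after 15 — deliver 3→0: ·
after 16 — deliver 2→1: ·
after 17 — propose(3,'z'): ·
after 18 — deliver 3→0: ·
after 19 — deliver 0→3: ·
after 20 — deliver 3→2: ·
after 21 — deliver 2→3: ·
after 22 — deliver 2→3: ·
after 23 — deliver 3→2: ·
after 24 — deliver 0→2: n2:foll/t2/[p]
after 25 — deliver 2→0: n0:lead/t2/[p]
after 26 — deliver 2→1: ·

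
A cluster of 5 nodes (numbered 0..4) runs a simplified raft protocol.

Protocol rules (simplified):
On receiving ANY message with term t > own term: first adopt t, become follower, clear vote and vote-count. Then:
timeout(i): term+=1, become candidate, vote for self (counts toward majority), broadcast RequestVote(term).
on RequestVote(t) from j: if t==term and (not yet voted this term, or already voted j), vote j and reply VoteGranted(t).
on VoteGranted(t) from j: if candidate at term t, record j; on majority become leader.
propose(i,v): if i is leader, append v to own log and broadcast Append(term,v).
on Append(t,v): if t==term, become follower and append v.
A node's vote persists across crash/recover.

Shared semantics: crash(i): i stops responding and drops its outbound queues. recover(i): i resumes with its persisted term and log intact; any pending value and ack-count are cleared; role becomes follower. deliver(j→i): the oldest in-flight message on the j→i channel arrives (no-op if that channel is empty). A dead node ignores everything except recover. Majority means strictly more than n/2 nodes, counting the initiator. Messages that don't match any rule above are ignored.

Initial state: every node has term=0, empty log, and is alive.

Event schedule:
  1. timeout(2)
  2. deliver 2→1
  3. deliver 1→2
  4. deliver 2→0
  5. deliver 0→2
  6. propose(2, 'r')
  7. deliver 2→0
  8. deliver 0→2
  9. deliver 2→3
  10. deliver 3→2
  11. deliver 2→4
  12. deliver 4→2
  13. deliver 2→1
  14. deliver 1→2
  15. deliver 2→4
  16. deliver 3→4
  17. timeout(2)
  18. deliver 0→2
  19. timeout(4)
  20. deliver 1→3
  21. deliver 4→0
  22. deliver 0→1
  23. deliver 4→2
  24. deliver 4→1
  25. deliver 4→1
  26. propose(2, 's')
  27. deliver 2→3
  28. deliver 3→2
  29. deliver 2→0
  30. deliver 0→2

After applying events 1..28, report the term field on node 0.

2

after 1 — timeout(2): n2:cand/t1/[-]
after 2 — deliver 2→1: n1:foll/t1/[-]
after 3 — deliver 1→2: ·
after 4 — deliver 2→0: n0:foll/t1/[-]
after 5 — deliver 0→2: n2:lead/t1/[-]
after 6 — propose(2,'r'): n2:lead/t1/[r]
after 7 — deliver 2→0: n0:foll/t1/[r]
after 8 — deliver 0→2: ·
after 9 — deliver 2→3: n3:foll/t1/[-]
after 10 — deliver 3→2: ·
after 11 — deliver 2→4: n4:foll/t1/[-]
after 12 — deliver 4→2: ·
after 13 — deliver 2→1: n1:foll/t1/[r]
after 14 — deliver 1→2: ·
after 15 — deliver 2→4: n4:foll/t1/[r]
after 16 — deliver 3→4: ·
after 17 — timeout(2): n2:cand/t2/[r]
after 18 — deliver 0→2: ·
after 19 — timeout(4): n4:cand/t2/[r]
after 20 — deliver 1→3: ·
after 21 — deliver 4→0: n0:foll/t2/[r]
after 22 — deliver 0→1: ·
after 23 — deliver 4→2: ·
after 24 — deliver 4→1: n1:foll/t2/[r]
after 25 — deliver 4→1: ·
after 26 — propose(2,'s'): ·
after 27 — deliver 2→3: n3:foll/t1/[r]
after 28 — deliver 3→2: ·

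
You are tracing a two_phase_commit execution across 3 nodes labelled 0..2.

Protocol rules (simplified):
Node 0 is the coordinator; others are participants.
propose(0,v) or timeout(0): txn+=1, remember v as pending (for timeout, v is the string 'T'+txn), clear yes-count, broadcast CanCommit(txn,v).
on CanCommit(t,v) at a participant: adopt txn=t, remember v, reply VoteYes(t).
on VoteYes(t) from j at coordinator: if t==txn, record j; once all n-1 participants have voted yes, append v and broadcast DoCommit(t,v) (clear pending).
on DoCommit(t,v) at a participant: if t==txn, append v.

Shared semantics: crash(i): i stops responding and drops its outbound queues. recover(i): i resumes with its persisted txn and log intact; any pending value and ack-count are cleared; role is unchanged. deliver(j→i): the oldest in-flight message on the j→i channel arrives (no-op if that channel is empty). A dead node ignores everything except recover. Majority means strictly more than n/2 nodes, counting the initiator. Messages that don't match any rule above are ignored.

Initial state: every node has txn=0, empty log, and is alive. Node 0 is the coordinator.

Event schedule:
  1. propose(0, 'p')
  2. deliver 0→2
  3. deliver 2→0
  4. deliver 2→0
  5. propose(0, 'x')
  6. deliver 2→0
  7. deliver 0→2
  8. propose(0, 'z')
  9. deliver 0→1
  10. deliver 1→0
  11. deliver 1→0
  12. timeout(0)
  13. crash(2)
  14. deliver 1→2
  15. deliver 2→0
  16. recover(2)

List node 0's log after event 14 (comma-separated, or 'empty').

empty

step 1 propose(0,'p'): 0={coor,t=1,log=-}
step 2 deliver 0→2: 2={part,t=1,log=-}
step 3 deliver 2→0: —
step 4 deliver 2→0: —
step 5 propose(0,'x'): 0={coor,t=2,log=-}
step 6 deliver 2→0: —
step 7 deliver 0→2: 2={part,t=2,log=-}
step 8 propose(0,'z'): 0={coor,t=3,log=-}
step 9 deliver 0→1: 1={part,t=1,log=-}
step 10 deliver 1→0: —
step 11 deliver 1→0: —
step 12 timeout(0): 0={coor,t=4,log=-}
step 13 crash(2): 2={✗part,t=2,log=-}
step 14 deliver 1→2: —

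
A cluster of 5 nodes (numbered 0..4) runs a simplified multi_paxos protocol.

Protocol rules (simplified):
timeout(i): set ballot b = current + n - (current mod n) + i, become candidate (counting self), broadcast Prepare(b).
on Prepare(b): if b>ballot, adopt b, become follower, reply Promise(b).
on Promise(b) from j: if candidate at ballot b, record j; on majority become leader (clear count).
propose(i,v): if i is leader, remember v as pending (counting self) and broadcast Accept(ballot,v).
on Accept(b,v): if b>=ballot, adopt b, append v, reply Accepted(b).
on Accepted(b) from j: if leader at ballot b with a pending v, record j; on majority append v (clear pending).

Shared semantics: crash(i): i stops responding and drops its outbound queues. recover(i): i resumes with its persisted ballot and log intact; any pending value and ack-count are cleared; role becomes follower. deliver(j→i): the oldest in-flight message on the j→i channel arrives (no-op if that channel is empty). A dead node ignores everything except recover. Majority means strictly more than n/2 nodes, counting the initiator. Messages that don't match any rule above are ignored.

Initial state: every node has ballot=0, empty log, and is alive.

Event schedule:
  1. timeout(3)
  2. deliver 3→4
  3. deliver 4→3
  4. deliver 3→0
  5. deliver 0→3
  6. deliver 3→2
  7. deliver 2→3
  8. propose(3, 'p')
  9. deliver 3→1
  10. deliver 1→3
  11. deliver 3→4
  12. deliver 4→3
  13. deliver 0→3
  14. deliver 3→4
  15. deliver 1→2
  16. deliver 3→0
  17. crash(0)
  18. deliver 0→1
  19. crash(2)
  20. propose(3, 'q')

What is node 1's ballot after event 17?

1. timeout(3):  <3:cand b8 ->
2. deliver 3→4:  <4:foll b8 ->
3. deliver 4→3:  nop
4. deliver 3→0:  <0:foll b8 ->
5. deliver 0→3:  <3:lead b8 ->
6. deliver 3→2:  <2:foll b8 ->
7. deliver 2→3:  nop
8. propose(3,'p'):  nop
9. deliver 3→1:  <1:foll b8 ->
10. deliver 1→3:  nop
11. deliver 3→4:  <4:foll b8 p>
12. deliver 4→3:  nop
13. deliver 0→3:  nop
14. deliver 3→4:  nop
15. deliver 1→2:  nop
16. deliver 3→0:  <0:foll b8 p>
17. crash(0):  <0:✗foll b8 p>

8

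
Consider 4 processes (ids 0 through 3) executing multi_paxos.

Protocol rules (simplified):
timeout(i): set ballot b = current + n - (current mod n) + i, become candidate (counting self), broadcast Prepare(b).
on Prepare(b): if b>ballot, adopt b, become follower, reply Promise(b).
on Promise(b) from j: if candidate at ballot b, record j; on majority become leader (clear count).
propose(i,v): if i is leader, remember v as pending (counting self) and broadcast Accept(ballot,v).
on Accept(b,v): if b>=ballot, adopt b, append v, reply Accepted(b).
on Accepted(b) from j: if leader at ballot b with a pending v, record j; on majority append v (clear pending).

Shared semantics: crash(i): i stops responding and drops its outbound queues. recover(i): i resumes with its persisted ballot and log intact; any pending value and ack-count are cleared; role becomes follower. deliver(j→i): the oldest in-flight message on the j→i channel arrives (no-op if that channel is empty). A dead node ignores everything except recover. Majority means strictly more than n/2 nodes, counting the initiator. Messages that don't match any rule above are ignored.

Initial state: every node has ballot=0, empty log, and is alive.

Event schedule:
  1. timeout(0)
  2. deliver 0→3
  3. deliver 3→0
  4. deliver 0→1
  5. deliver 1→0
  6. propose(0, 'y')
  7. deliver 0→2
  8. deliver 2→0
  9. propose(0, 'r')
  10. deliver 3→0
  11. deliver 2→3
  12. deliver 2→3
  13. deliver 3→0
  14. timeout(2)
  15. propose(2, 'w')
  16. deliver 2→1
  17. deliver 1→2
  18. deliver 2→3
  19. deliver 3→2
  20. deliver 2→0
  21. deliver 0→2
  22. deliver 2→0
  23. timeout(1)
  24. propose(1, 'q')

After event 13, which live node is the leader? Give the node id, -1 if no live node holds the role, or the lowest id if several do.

1. timeout(0):  <0:cand b4 ->
2. deliver 0→3:  <3:foll b4 ->
3. deliver 3→0:  nop
4. deliver 0→1:  <1:foll b4 ->
5. deliver 1→0:  <0:lead b4 ->
6. propose(0,'y'):  nop
7. deliver 0→2:  <2:foll b4 ->
8. deliver 2→0:  nop
9. propose(0,'r'):  nop
10. deliver 3→0:  nop
11. deliver 2→3:  nop
12. deliver 2→3:  nop
13. deliver 3→0:  nop

0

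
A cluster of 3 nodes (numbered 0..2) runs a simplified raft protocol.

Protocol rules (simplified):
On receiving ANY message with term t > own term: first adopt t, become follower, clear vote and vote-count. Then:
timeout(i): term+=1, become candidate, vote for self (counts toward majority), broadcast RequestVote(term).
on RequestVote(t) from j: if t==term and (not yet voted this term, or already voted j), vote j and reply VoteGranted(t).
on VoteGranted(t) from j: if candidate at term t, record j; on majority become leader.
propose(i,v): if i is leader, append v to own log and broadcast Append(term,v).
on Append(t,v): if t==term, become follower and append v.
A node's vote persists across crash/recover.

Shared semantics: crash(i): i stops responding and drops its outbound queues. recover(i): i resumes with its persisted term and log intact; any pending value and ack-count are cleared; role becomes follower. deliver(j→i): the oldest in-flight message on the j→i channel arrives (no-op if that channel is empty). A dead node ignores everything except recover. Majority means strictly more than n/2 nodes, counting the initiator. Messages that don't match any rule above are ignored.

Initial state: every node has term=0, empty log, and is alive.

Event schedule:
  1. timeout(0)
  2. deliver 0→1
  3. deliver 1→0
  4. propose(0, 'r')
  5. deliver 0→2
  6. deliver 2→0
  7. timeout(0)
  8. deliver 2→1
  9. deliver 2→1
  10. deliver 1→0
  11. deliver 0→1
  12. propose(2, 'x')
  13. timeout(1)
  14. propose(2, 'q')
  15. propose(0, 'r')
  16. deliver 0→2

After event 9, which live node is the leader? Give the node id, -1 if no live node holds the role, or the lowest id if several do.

after 1 — timeout(0): n0:cand/t1/[-]
after 2 — deliver 0→1: n1:foll/t1/[-]
after 3 — deliver 1→0: n0:lead/t1/[-]
after 4 — propose(0,'r'): n0:lead/t1/[r]
after 5 — deliver 0→2: n2:foll/t1/[-]
after 6 — deliver 2→0: ·
after 7 — timeout(0): n0:cand/t2/[r]
after 8 — deliver 2→1: ·
after 9 — deliver 2→1: ·

-1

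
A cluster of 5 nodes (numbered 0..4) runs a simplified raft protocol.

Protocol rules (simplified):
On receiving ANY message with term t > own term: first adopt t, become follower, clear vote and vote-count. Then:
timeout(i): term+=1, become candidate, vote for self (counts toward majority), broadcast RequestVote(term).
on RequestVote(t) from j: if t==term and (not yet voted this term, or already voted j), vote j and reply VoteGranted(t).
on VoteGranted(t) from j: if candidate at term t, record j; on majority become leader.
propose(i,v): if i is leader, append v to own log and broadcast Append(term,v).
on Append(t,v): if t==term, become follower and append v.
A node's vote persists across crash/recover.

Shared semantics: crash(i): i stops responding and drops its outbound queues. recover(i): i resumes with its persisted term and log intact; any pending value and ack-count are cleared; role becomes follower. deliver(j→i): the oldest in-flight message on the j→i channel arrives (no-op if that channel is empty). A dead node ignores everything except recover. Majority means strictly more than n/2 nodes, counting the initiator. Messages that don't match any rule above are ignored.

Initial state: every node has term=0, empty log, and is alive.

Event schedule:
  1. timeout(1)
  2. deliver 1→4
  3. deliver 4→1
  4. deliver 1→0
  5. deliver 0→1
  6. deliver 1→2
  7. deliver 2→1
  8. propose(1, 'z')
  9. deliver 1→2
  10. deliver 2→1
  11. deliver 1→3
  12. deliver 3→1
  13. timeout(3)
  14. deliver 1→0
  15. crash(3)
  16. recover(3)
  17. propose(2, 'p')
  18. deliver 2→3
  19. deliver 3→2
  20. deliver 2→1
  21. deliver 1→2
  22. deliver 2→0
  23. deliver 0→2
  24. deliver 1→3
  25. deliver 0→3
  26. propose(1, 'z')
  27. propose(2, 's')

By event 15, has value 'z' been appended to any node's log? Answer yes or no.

step 1 timeout(1): 1={cand,t=1,log=-}
step 2 deliver 1→4: 4={foll,t=1,log=-}
step 3 deliver 4→1: —
step 4 deliver 1→0: 0={foll,t=1,log=-}
step 5 deliver 0→1: 1={lead,t=1,log=-}
step 6 deliver 1→2: 2={foll,t=1,log=-}
step 7 deliver 2→1: —
step 8 propose(1,'z'): 1={lead,t=1,log=z}
step 9 deliver 1→2: 2={foll,t=1,log=z}
step 10 deliver 2→1: —
step 11 deliver 1→3: 3={foll,t=1,log=-}
step 12 deliver 3→1: —
step 13 timeout(3): 3={cand,t=2,log=-}
step 14 deliver 1→0: 0={foll,t=1,log=z}
step 15 crash(3): 3={✗cand,t=2,log=-}

yes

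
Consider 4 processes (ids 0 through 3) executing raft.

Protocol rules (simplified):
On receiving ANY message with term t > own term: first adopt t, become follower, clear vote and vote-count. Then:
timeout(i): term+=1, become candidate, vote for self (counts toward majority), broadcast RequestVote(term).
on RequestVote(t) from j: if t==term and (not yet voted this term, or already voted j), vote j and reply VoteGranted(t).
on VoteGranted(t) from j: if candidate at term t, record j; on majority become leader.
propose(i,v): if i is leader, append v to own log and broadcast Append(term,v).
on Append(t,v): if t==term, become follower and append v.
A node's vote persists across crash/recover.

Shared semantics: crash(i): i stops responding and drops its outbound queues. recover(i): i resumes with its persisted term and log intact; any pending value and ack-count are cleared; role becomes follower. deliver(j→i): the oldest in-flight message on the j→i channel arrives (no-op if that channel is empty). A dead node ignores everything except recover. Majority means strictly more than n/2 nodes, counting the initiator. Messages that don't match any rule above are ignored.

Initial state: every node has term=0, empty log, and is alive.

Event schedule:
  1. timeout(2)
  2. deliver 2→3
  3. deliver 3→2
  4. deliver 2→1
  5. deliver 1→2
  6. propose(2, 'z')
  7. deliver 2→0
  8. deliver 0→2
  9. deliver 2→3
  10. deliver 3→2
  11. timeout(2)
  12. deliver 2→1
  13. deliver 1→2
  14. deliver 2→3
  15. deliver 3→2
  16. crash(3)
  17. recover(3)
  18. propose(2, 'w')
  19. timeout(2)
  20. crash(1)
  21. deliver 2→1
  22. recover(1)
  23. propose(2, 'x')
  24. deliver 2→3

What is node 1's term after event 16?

[1] timeout(2) → N2(cand t1 [-])
[2] deliver 2→3 → N3(foll t1 [-])
[3] deliver 3→2 → ∅
[4] deliver 2→1 → N1(foll t1 [-])
[5] deliver 1→2 → N2(lead t1 [-])
[6] propose(2,'z') → N2(lead t1 [z])
[7] deliver 2→0 → N0(foll t1 [-])
[8] deliver 0→2 → ∅
[9] deliver 2→3 → N3(foll t1 [z])
[10] deliver 3→2 → ∅
[11] timeout(2) → N2(cand t2 [z])
[12] deliver 2→1 → N1(foll t1 [z])
[13] deliver 1→2 → ∅
[14] deliver 2→3 → N3(foll t2 [z])
[15] deliver 3→2 → ∅
[16] crash(3) → N3(✗foll t2 [z])

1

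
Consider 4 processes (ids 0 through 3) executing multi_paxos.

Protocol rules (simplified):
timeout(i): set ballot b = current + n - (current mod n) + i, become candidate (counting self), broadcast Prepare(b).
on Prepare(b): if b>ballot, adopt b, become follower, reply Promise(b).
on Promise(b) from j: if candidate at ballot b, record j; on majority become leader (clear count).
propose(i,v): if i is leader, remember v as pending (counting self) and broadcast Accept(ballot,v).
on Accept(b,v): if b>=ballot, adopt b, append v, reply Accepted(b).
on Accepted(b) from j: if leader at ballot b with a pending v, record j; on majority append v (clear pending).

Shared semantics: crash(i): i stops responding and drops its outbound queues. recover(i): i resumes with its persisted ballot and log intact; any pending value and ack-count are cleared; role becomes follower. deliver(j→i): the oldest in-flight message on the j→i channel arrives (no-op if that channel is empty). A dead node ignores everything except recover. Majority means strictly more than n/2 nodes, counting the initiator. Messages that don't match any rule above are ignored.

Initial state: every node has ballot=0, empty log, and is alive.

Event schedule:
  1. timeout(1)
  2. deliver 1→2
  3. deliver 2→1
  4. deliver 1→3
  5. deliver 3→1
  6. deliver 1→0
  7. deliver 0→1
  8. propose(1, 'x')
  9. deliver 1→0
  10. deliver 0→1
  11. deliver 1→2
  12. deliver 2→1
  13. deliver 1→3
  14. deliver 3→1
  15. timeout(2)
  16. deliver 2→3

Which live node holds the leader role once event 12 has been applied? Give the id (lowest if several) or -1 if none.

1

after 1 — timeout(1): n1:cand/b5/[-]
after 2 — deliver 1→2: n2:foll/b5/[-]
after 3 — deliver 2→1: ·
after 4 — deliver 1→3: n3:foll/b5/[-]
after 5 — deliver 3→1: n1:lead/b5/[-]
after 6 — deliver 1→0: n0:foll/b5/[-]
after 7 — deliver 0→1: ·
after 8 — propose(1,'x'): ·
after 9 — deliver 1→0: n0:foll/b5/[x]
after 10 — deliver 0→1: ·
after 11 — deliver 1→2: n2:foll/b5/[x]
after 12 — deliver 2→1: n1:lead/b5/[x]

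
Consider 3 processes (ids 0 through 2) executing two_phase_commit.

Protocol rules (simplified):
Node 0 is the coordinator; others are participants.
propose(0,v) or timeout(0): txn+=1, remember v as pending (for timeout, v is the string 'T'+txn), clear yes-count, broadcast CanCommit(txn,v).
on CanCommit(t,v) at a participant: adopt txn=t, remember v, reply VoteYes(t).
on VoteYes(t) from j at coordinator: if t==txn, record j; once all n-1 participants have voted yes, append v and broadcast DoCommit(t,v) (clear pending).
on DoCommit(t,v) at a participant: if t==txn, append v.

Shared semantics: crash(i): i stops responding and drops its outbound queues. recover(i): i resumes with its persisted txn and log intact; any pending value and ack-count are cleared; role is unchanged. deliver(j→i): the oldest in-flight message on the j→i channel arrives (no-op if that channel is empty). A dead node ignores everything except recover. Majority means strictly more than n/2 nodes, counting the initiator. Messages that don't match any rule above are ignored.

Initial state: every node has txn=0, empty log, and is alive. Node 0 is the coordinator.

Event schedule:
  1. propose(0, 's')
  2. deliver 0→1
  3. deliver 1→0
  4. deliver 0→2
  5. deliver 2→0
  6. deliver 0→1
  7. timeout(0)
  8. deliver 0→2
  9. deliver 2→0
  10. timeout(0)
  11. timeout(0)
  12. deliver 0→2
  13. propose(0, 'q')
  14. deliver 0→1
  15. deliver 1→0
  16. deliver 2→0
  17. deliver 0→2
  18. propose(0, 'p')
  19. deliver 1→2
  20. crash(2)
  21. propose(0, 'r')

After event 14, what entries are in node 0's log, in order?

e1 propose(0,'s'): 0[coor,t=1,-]
e2 deliver 0→1: 1[part,t=1,-]
e3 deliver 1→0: ·
e4 deliver 0→2: 2[part,t=1,-]
e5 deliver 2→0: 0[coor,t=1,s]
e6 deliver 0→1: 1[part,t=1,s]
e7 timeout(0): 0[coor,t=2,s]
e8 deliver 0→2: 2[part,t=1,s]
e9 deliver 2→0: ·
e10 timeout(0): 0[coor,t=3,s]
e11 timeout(0): 0[coor,t=4,s]
e12 deliver 0→2: 2[part,t=2,s]
e13 propose(0,'q'): 0[coor,t=5,s]
e14 deliver 0→1: 1[part,t=2,s]

s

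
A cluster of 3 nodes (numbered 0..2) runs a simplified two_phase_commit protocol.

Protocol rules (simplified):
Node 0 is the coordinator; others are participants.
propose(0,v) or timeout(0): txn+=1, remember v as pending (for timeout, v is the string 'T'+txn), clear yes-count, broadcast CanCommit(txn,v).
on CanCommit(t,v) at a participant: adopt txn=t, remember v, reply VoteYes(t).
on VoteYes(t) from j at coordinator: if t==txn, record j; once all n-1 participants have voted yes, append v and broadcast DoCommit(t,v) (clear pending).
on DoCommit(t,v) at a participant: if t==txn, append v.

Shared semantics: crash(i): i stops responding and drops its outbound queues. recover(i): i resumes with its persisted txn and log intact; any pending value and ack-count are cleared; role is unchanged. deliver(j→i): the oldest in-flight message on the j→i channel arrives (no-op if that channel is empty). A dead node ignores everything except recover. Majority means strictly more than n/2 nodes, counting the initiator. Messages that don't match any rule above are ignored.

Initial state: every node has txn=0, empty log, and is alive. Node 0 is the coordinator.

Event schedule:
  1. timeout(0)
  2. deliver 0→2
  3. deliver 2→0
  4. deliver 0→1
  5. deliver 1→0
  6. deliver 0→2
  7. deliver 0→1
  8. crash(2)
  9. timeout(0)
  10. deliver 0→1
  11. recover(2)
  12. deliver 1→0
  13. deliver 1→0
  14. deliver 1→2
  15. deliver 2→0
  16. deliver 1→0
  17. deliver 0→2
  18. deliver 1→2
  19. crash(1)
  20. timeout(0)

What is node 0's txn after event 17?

2

step 1 timeout(0): 0={coor,t=1,log=-}
step 2 deliver 0→2: 2={part,t=1,log=-}
step 3 deliver 2→0: —
step 4 deliver 0→1: 1={part,t=1,log=-}
step 5 deliver 1→0: 0={coor,t=1,log=T1}
step 6 deliver 0→2: 2={part,t=1,log=T1}
step 7 deliver 0→1: 1={part,t=1,log=T1}
step 8 crash(2): 2={✗part,t=1,log=T1}
step 9 timeout(0): 0={coor,t=2,log=T1}
step 10 deliver 0→1: 1={part,t=2,log=T1}
step 11 recover(2): 2={part,t=1,log=T1}
step 12 deliver 1→0: —
step 13 deliver 1→0: —
step 14 deliver 1→2: —
step 15 deliver 2→0: —
step 16 deliver 1→0: —
step 17 deliver 0→2: 2={part,t=2,log=T1}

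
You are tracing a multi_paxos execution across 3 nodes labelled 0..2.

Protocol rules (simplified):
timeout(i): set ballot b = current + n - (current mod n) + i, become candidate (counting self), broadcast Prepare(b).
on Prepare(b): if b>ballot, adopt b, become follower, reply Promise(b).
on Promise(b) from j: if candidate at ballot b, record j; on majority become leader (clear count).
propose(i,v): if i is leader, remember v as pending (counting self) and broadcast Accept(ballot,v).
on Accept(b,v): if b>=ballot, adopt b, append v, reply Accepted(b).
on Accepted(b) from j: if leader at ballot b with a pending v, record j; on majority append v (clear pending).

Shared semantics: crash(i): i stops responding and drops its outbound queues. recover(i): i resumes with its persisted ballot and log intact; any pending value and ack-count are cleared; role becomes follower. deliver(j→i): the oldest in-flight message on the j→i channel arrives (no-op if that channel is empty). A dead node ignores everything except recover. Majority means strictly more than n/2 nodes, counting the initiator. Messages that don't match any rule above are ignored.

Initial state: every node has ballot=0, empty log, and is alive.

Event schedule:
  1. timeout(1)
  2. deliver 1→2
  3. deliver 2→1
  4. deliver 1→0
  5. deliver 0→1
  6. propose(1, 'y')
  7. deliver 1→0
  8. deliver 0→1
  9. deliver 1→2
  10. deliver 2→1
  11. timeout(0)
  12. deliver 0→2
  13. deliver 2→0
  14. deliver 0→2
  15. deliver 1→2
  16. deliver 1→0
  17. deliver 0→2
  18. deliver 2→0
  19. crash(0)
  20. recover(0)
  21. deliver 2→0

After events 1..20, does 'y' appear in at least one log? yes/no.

e1 timeout(1): 1[cand,b=4,-]
e2 deliver 1→2: 2[foll,b=4,-]
e3 deliver 2→1: 1[lead,b=4,-]
e4 deliver 1→0: 0[foll,b=4,-]
e5 deliver 0→1: ·
e6 propose(1,'y'): ·
e7 deliver 1→0: 0[foll,b=4,y]
e8 deliver 0→1: 1[lead,b=4,y]
e9 deliver 1→2: 2[foll,b=4,y]
e10 deliver 2→1: ·
e11 timeout(0): 0[cand,b=6,y]
e12 deliver 0→2: 2[foll,b=6,y]
e13 deliver 2→0: 0[lead,b=6,y]
e14 deliver 0→2: ·
e15 deliver 1→2: ·
e16 deliver 1→0: ·
e17 deliver 0→2: ·
e18 deliver 2→0: ·
e19 crash(0): 0[✗lead,b=6,y]
e20 recover(0): 0[foll,b=6,y]

yes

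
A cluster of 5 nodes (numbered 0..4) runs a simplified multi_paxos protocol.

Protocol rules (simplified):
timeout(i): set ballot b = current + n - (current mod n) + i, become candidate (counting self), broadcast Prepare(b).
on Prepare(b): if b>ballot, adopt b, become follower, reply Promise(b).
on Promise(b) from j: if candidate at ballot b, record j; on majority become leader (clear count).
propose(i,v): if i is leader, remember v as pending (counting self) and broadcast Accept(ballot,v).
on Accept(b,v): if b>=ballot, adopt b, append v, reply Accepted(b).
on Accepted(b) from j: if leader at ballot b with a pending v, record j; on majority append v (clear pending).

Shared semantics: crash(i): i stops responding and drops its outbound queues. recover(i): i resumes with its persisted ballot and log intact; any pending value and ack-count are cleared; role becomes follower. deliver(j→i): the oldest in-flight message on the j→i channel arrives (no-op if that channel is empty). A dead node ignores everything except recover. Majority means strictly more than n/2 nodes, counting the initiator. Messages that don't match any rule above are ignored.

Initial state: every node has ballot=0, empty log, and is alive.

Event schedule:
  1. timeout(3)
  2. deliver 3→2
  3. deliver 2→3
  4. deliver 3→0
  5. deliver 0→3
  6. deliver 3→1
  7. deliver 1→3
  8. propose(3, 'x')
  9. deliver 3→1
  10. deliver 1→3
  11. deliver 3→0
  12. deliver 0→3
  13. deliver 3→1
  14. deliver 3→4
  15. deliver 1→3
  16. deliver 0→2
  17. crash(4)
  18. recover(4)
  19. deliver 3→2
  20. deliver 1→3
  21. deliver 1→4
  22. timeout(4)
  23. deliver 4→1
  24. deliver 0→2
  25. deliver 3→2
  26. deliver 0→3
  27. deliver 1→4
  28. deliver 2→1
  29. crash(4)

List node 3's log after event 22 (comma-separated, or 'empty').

after 1 — timeout(3): n3:cand/b8/[-]
after 2 — deliver 3→2: n2:foll/b8/[-]
after 3 — deliver 2→3: ·
after 4 — deliver 3→0: n0:foll/b8/[-]
after 5 — deliver 0→3: n3:lead/b8/[-]
after 6 — deliver 3→1: n1:foll/b8/[-]
after 7 — deliver 1→3: ·
after 8 — propose(3,'x'): ·
after 9 — deliver 3→1: n1:foll/b8/[x]
after 10 — deliver 1→3: ·
after 11 — deliver 3→0: n0:foll/b8/[x]
after 12 — deliver 0→3: n3:lead/b8/[x]
after 13 — deliver 3→1: ·
after 14 — deliver 3→4: n4:foll/b8/[-]
after 15 — deliver 1→3: ·
after 16 — deliver 0→2: ·
after 17 — crash(4): n4:✗foll/b8/[-]
after 18 — recover(4): n4:foll/b8/[-]
after 19 — deliver 3→2: n2:foll/b8/[x]
after 20 — deliver 1→3: ·
after 21 — deliver 1→4: ·
after 22 — timeout(4): n4:cand/b14/[-]

x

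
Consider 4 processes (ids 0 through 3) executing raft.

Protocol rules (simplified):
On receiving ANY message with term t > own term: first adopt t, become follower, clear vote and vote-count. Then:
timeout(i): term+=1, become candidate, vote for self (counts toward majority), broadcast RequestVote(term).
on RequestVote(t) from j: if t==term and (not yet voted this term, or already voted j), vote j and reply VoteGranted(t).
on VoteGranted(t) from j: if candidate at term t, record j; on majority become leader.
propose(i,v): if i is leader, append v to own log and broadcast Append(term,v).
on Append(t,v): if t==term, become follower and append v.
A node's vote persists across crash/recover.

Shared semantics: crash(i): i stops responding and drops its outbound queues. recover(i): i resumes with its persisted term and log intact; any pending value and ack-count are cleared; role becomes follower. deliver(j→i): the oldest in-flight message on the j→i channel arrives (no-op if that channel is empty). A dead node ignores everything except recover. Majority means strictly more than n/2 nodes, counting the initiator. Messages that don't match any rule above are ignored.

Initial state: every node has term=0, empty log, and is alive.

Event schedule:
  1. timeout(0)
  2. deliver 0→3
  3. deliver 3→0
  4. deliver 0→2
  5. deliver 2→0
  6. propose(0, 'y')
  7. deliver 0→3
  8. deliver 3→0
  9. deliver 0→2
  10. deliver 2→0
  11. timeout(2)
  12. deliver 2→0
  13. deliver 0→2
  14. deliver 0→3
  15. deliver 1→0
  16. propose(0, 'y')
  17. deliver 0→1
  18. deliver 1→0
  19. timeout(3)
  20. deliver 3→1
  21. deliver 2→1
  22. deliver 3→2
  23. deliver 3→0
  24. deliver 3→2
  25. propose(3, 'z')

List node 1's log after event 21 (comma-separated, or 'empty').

[1] timeout(0) → N0(cand t1 [-])
[2] deliver 0→3 → N3(foll t1 [-])
[3] deliver 3→0 → ∅
[4] deliver 0→2 → N2(foll t1 [-])
[5] deliver 2→0 → N0(lead t1 [-])
[6] propose(0,'y') → N0(lead t1 [y])
[7] deliver 0→3 → N3(foll t1 [y])
[8] deliver 3→0 → ∅
[9] deliver 0→2 → N2(foll t1 [y])
[10] deliver 2→0 → ∅
[11] timeout(2) → N2(cand t2 [y])
[12] deliver 2→0 → N0(foll t2 [y])
[13] deliver 0→2 → ∅
[14] deliver 0→3 → ∅
[15] deliver 1→0 → ∅
[16] propose(0,'y') → ∅
[17] deliver 0→1 → N1(foll t1 [-])
[18] deliver 1→0 → ∅
[19] timeout(3) → N3(cand t2 [y])
[20] deliver 3→1 → N1(foll t2 [-])
[21] deliver 2→1 → ∅

empty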